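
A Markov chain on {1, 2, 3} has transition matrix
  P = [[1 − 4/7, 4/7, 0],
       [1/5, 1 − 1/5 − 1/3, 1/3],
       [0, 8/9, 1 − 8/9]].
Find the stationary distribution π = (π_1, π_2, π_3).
π = (14/69, 40/69, 5/23)

This is a birth-death chain on three states, which satisfies detailed balance: π_1 · P_{12} = π_2 · P_{21} and π_2 · P_{23} = π_3 · P_{32}.
From π_1 · 4/7 = π_2 · 1/5: π_2/π_1 = (4/7)/(1/5) = 20/7.
From π_2 · 1/3 = π_3 · 8/9: π_3/π_2 = (1/3)/(8/9) = 3/8.
Take π_1 proportional to 1; then unnormalized π = (1, 20/7, 15/14). Normalize by dividing by the sum 69/14:
  π = (14/69, 40/69, 5/23).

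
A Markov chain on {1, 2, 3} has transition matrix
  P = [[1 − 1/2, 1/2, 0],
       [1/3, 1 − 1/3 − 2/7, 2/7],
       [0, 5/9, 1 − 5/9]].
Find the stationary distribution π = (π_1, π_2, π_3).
π = (70/229, 105/229, 54/229)

This is a birth-death chain on three states, which satisfies detailed balance: π_1 · P_{12} = π_2 · P_{21} and π_2 · P_{23} = π_3 · P_{32}.
From π_1 · 1/2 = π_2 · 1/3: π_2/π_1 = (1/2)/(1/3) = 3/2.
From π_2 · 2/7 = π_3 · 5/9: π_3/π_2 = (2/7)/(5/9) = 18/35.
Take π_1 proportional to 1; then unnormalized π = (1, 3/2, 27/35). Normalize by dividing by the sum 229/70:
  π = (70/229, 105/229, 54/229).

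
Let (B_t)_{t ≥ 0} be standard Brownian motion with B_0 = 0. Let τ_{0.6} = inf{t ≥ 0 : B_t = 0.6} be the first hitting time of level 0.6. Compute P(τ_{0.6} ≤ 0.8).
P(τ_{0.6} ≤ 0.8) = 2(1 − Φ(0.6/√0.8)) = 2(1 − Φ(0.6708)) ≈ 0.5023

By the reflection principle for standard BM, P(τ_b ≤ t) = 2 · P(B_t ≥ b). Since B_t ~ N(0, t), P(B_t ≥ 0.6) = 1 − Φ(0.6/√t) = 1 − Φ(0.6/√0.8) = 1 − Φ(0.6708) ≈ 0.25117. Doubling: P(τ_{0.6} ≤ 0.8) ≈ 2 · 0.25117 = 0.50234 ≈ 0.5023.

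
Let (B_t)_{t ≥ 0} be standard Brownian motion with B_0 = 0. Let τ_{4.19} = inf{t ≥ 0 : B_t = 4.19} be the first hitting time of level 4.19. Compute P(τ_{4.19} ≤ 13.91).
P(τ_{4.19} ≤ 13.91) = 2(1 − Φ(4.19/√13.91)) = 2(1 − Φ(1.1234)) ≈ 0.2613

By the reflection principle for standard BM, P(τ_b ≤ t) = 2 · P(B_t ≥ b). Since B_t ~ N(0, t), P(B_t ≥ 4.19) = 1 − Φ(4.19/√t) = 1 − Φ(4.19/√13.91) = 1 − Φ(1.1234) ≈ 0.13063. Doubling: P(τ_{4.19} ≤ 13.91) ≈ 2 · 0.13063 = 0.26126 ≈ 0.2613.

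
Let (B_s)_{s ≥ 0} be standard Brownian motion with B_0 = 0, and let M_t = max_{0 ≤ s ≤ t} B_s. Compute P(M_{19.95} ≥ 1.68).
P(M_{19.95} ≥ 1.68) = 2·P(B_{19.95} ≥ 1.68) = 2(1 − Φ(1.68/√19.95)) ≈ 0.7068

By the reflection principle for Brownian motion, P(M_t ≥ a) = 2 · P(B_t ≥ a) for a ≥ 0. Since B_t ~ N(0, t), P(B_t ≥ 1.68) = 1 − Φ(1.68/√t) = 1 − Φ(1.68/√19.95) = 1 − Φ(0.3761). So
  P(M_{19.95} ≥ 1.68) = 2(1 − Φ(0.3761)) ≈ 0.7068.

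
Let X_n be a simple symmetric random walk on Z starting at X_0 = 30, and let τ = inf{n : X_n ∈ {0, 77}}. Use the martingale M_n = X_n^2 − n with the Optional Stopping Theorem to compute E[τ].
E[τ] = 1410

M_n = X_n^2 − n is a martingale (since E[X_{n+1}^2 | F_n] = X_n^2 + 1). By OST (τ has finite mean in a bounded region), E[M_τ] = E[M_0] = X_0^2 − 0 = 30^2 = 900. Also E[M_τ] = E[X_τ^2] − E[τ]. The walk exits at 0 or 77, with P(hit 77 first) = 30/77, so E[X_τ^2] = 77^2 · 30/77 + 0 = 2310. Thus E[τ] = E[X_τ^2] − E[M_τ] = 2310 − 900 = 1410 = 30(77 − 30) = 1410.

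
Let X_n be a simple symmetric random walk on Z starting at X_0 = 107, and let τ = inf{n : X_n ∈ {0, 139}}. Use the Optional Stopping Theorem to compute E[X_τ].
E[X_τ] = 107

X_n is a martingale and τ is a bounded-mean stopping time (indeed τ is finite a.s. with bounded expectation since the walk is in a bounded region). By the OST, E[X_τ] = E[X_0] = 107. Equivalently: E[X_τ] = 139 · P(hit 139 first) + 0 · P(hit 0 first) = 139 · (107/139) = 107.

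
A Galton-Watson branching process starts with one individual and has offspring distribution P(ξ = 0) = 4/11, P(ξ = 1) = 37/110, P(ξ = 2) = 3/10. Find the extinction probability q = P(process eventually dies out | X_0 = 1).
q = 1

Mean offspring μ = 0·4/11 + 1·37/110 + 2·3/10 = 103/110 ≤ 1. For μ ≤ 1 with offspring not concentrated at 1, the Galton-Watson process goes extinct almost surely, so q = 1.
(Algebraic check: The pgf is f(s) = 4/11 + 37/110·s + 3/10·s². The extinction probability q is the smallest fixed point of f in [0, 1]. Setting s = f(s):
  3/10·s² + (37/110 − 1)·s + 4/11 = 0
  3/10·s² − (4/11 + 3/10)·s + 4/11 = 0
which factors as (s − 1)·(3/10·s − 4/11) = 0, giving roots s = 1 and s = (4/11)/(3/10) = 40/33. Since 40/33 ≥ 1, the smallest root in [0, 1] is s = 1.)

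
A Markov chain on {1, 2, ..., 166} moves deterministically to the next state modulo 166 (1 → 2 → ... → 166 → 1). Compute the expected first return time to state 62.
E[T_62 | X_0 = 62] = 166

The chain cycles deterministically, so starting at state 62 it returns in exactly 166 steps. Equivalently, the stationary distribution is uniform π_j = 1/166 for every state j, so by Kac's formula E[T_62] = 1/π_62 = 166.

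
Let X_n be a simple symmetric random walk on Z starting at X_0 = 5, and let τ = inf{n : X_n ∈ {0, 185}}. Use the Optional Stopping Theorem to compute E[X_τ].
E[X_τ] = 5

X_n is a martingale and τ is a bounded-mean stopping time (indeed τ is finite a.s. with bounded expectation since the walk is in a bounded region). By the OST, E[X_τ] = E[X_0] = 5. Equivalently: E[X_τ] = 185 · P(hit 185 first) + 0 · P(hit 0 first) = 185 · (5/185) = 5.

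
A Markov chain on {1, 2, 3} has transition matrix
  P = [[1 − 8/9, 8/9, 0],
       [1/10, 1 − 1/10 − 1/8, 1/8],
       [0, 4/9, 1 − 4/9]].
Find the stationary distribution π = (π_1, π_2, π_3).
π = (18/223, 160/223, 45/223)

This is a birth-death chain on three states, which satisfies detailed balance: π_1 · P_{12} = π_2 · P_{21} and π_2 · P_{23} = π_3 · P_{32}.
From π_1 · 8/9 = π_2 · 1/10: π_2/π_1 = (8/9)/(1/10) = 80/9.
From π_2 · 1/8 = π_3 · 4/9: π_3/π_2 = (1/8)/(4/9) = 9/32.
Take π_1 proportional to 1; then unnormalized π = (1, 80/9, 5/2). Normalize by dividing by the sum 223/18:
  π = (18/223, 160/223, 45/223).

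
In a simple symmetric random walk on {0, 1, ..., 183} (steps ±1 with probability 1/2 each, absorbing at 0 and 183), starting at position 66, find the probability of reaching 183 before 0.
P(hit 183 before 0) = 66/183 = 22/61

Let u_k = P(hit 183 before 0 | start at k). Then u_0 = 0, u_183 = 1, and u_k = u_{k-1}/2 + u_{k+1}/2 for 1 ≤ k ≤ 182. This harmonic recurrence is solved by u_k = k/183, giving u_66 = 66/183 = 22/61.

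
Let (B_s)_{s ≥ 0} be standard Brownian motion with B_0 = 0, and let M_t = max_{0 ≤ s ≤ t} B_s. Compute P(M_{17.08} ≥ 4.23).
P(M_{17.08} ≥ 4.23) = 2·P(B_{17.08} ≥ 4.23) = 2(1 − Φ(4.23/√17.08)) ≈ 0.3061

By the reflection principle for Brownian motion, P(M_t ≥ a) = 2 · P(B_t ≥ a) for a ≥ 0. Since B_t ~ N(0, t), P(B_t ≥ 4.23) = 1 − Φ(4.23/√t) = 1 − Φ(4.23/√17.08) = 1 − Φ(1.0235). So
  P(M_{17.08} ≥ 4.23) = 2(1 − Φ(1.0235)) ≈ 0.3061.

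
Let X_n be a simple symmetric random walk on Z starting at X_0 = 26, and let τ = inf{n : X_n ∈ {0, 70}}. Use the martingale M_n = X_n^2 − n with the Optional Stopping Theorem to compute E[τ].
E[τ] = 1144

M_n = X_n^2 − n is a martingale (since E[X_{n+1}^2 | F_n] = X_n^2 + 1). By OST (τ has finite mean in a bounded region), E[M_τ] = E[M_0] = X_0^2 − 0 = 26^2 = 676. Also E[M_τ] = E[X_τ^2] − E[τ]. The walk exits at 0 or 70, with P(hit 70 first) = 26/70, so E[X_τ^2] = 70^2 · 26/70 + 0 = 1820. Thus E[τ] = E[X_τ^2] − E[M_τ] = 1820 − 676 = 1144 = 26(70 − 26) = 1144.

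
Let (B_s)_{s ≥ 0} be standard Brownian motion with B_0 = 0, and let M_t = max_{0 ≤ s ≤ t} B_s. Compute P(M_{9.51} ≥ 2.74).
P(M_{9.51} ≥ 2.74) = 2·P(B_{9.51} ≥ 2.74) = 2(1 − Φ(2.74/√9.51)) ≈ 0.3743

By the reflection principle for Brownian motion, P(M_t ≥ a) = 2 · P(B_t ≥ a) for a ≥ 0. Since B_t ~ N(0, t), P(B_t ≥ 2.74) = 1 − Φ(2.74/√t) = 1 − Φ(2.74/√9.51) = 1 − Φ(0.8885). So
  P(M_{9.51} ≥ 2.74) = 2(1 − Φ(0.8885)) ≈ 0.3743.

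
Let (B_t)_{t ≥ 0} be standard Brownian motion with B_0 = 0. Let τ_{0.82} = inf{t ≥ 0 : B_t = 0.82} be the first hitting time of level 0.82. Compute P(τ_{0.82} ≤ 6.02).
P(τ_{0.82} ≤ 6.02) = 2(1 − Φ(0.82/√6.02)) = 2(1 − Φ(0.3342)) ≈ 0.7382

By the reflection principle for standard BM, P(τ_b ≤ t) = 2 · P(B_t ≥ b). Since B_t ~ N(0, t), P(B_t ≥ 0.82) = 1 − Φ(0.82/√t) = 1 − Φ(0.82/√6.02) = 1 − Φ(0.3342) ≈ 0.36911. Doubling: P(τ_{0.82} ≤ 6.02) ≈ 2 · 0.36911 = 0.73822 ≈ 0.7382.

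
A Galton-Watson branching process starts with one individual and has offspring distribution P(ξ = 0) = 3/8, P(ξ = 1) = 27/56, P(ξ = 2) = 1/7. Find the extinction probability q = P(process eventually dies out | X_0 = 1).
q = 1

Mean offspring μ = 0·3/8 + 1·27/56 + 2·1/7 = 43/56 ≤ 1. For μ ≤ 1 with offspring not concentrated at 1, the Galton-Watson process goes extinct almost surely, so q = 1.
(Algebraic check: The pgf is f(s) = 3/8 + 27/56·s + 1/7·s². The extinction probability q is the smallest fixed point of f in [0, 1]. Setting s = f(s):
  1/7·s² + (27/56 − 1)·s + 3/8 = 0
  1/7·s² − (3/8 + 1/7)·s + 3/8 = 0
which factors as (s − 1)·(1/7·s − 3/8) = 0, giving roots s = 1 and s = (3/8)/(1/7) = 21/8. Since 21/8 ≥ 1, the smallest root in [0, 1] is s = 1.)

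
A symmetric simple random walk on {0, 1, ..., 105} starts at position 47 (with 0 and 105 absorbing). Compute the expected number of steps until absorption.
E[τ | X_0 = 47] = 2726

Let v_k = E[τ | X_0 = k]. Boundary: v_0 = v_105 = 0. Recurrence: v_k = 1 + (v_{k-1} + v_{k+1})/2 for 1 ≤ k ≤ 104. The particular solution to v_k − (v_{k-1} + v_{k+1})/2 = 1 is v_k = −k^2. Adding homogeneous solution A + B k and matching boundaries gives v_k = k (105 − k). Substituting k = 47: v_47 = 47 · 58 = 2726.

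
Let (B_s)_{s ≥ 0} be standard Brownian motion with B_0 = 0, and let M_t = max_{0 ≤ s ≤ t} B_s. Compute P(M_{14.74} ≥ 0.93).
P(M_{14.74} ≥ 0.93) = 2·P(B_{14.74} ≥ 0.93) = 2(1 − Φ(0.93/√14.74)) ≈ 0.8086

By the reflection principle for Brownian motion, P(M_t ≥ a) = 2 · P(B_t ≥ a) for a ≥ 0. Since B_t ~ N(0, t), P(B_t ≥ 0.93) = 1 − Φ(0.93/√t) = 1 − Φ(0.93/√14.74) = 1 − Φ(0.2422). So
  P(M_{14.74} ≥ 0.93) = 2(1 − Φ(0.2422)) ≈ 0.8086.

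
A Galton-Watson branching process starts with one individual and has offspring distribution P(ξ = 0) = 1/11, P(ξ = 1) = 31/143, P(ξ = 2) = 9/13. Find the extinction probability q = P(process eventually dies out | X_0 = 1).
q = 13/99

The pgf is f(s) = 1/11 + 31/143·s + 9/13·s². The extinction probability q is the smallest fixed point of f in [0, 1]. Setting s = f(s):
  9/13·s² + (31/143 − 1)·s + 1/11 = 0
  9/13·s² − (1/11 + 9/13)·s + 1/11 = 0
which factors as (s − 1)·(9/13·s − 1/11) = 0, giving roots s = 1 and s = (1/11)/(9/13) = 13/99.
Mean offspring μ = 31/143 + 2·9/13 = 229/143 > 1 (supercritical), so q < 1. The extinction probability is the smaller root: q = (1/11)/(9/13) = 13/99.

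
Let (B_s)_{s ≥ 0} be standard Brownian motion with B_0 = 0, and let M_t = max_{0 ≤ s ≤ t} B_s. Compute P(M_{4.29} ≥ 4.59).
P(M_{4.29} ≥ 4.59) = 2·P(B_{4.29} ≥ 4.59) = 2(1 − Φ(4.59/√4.29)) ≈ 0.0267

By the reflection principle for Brownian motion, P(M_t ≥ a) = 2 · P(B_t ≥ a) for a ≥ 0. Since B_t ~ N(0, t), P(B_t ≥ 4.59) = 1 − Φ(4.59/√t) = 1 − Φ(4.59/√4.29) = 1 − Φ(2.2161). So
  P(M_{4.29} ≥ 4.59) = 2(1 − Φ(2.2161)) ≈ 0.0267.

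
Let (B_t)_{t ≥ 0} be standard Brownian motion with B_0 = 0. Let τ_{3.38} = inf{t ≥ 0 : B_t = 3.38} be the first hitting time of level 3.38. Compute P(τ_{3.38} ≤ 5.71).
P(τ_{3.38} ≤ 5.71) = 2(1 − Φ(3.38/√5.71)) = 2(1 − Φ(1.4145)) ≈ 0.1572

By the reflection principle for standard BM, P(τ_b ≤ t) = 2 · P(B_t ≥ b). Since B_t ~ N(0, t), P(B_t ≥ 3.38) = 1 − Φ(3.38/√t) = 1 − Φ(3.38/√5.71) = 1 − Φ(1.4145) ≈ 0.07861. Doubling: P(τ_{3.38} ≤ 5.71) ≈ 2 · 0.07861 = 0.15722 ≈ 0.1572.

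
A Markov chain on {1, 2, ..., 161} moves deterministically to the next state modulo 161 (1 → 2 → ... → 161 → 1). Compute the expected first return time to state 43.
E[T_43 | X_0 = 43] = 161

The chain cycles deterministically, so starting at state 43 it returns in exactly 161 steps. Equivalently, the stationary distribution is uniform π_j = 1/161 for every state j, so by Kac's formula E[T_43] = 1/π_43 = 161.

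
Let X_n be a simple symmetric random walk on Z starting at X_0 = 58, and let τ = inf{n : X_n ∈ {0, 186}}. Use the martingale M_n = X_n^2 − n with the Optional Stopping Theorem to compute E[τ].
E[τ] = 7424

M_n = X_n^2 − n is a martingale (since E[X_{n+1}^2 | F_n] = X_n^2 + 1). By OST (τ has finite mean in a bounded region), E[M_τ] = E[M_0] = X_0^2 − 0 = 58^2 = 3364. Also E[M_τ] = E[X_τ^2] − E[τ]. The walk exits at 0 or 186, with P(hit 186 first) = 58/186, so E[X_τ^2] = 186^2 · 58/186 + 0 = 10788. Thus E[τ] = E[X_τ^2] − E[M_τ] = 10788 − 3364 = 7424 = 58(186 − 58) = 7424.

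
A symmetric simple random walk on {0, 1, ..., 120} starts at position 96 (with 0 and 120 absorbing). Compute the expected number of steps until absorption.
E[τ | X_0 = 96] = 2304

Let v_k = E[τ | X_0 = k]. Boundary: v_0 = v_120 = 0. Recurrence: v_k = 1 + (v_{k-1} + v_{k+1})/2 for 1 ≤ k ≤ 119. The particular solution to v_k − (v_{k-1} + v_{k+1})/2 = 1 is v_k = −k^2. Adding homogeneous solution A + B k and matching boundaries gives v_k = k (120 − k). Substituting k = 96: v_96 = 96 · 24 = 2304.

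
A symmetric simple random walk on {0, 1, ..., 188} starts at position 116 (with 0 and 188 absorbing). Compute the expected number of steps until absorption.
E[τ | X_0 = 116] = 8352

Let v_k = E[τ | X_0 = k]. Boundary: v_0 = v_188 = 0. Recurrence: v_k = 1 + (v_{k-1} + v_{k+1})/2 for 1 ≤ k ≤ 187. The particular solution to v_k − (v_{k-1} + v_{k+1})/2 = 1 is v_k = −k^2. Adding homogeneous solution A + B k and matching boundaries gives v_k = k (188 − k). Substituting k = 116: v_116 = 116 · 72 = 8352.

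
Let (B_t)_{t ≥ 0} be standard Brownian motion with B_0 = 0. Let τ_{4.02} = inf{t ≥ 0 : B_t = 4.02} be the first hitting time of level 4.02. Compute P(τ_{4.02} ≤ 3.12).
P(τ_{4.02} ≤ 3.12) = 2(1 − Φ(4.02/√3.12)) = 2(1 − Φ(2.2759)) ≈ 0.0229

By the reflection principle for standard BM, P(τ_b ≤ t) = 2 · P(B_t ≥ b). Since B_t ~ N(0, t), P(B_t ≥ 4.02) = 1 − Φ(4.02/√t) = 1 − Φ(4.02/√3.12) = 1 − Φ(2.2759) ≈ 0.01143. Doubling: P(τ_{4.02} ≤ 3.12) ≈ 2 · 0.01143 = 0.02286 ≈ 0.0229.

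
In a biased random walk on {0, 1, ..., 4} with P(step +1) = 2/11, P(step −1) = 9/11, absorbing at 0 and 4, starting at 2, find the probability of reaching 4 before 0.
P(hit 4 before 0) = (1 − (9/2)^2) / (1 − (9/2)^4) = 4/85

Let u_k denote P(reach 4 before 0 | start at k). Boundary: u_0 = 0, u_4 = 1. Recurrence: u_k = 2/11·u_{k+1} + 9/11·u_{k-1} for 1 ≤ k ≤ 3. Try u_k = A + B·r^k with r = q/p = (9/11)/(2/11) = 9/2. Substitution satisfies the recurrence; boundary conditions give:
  u_k = (1 − r^k) / (1 − r^N) = (1 − (9/2)^2) / (1 − (9/2)^4) = 4/85.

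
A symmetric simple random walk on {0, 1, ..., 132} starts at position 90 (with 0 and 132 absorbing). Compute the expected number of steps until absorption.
E[τ | X_0 = 90] = 3780

Let v_k = E[τ | X_0 = k]. Boundary: v_0 = v_132 = 0. Recurrence: v_k = 1 + (v_{k-1} + v_{k+1})/2 for 1 ≤ k ≤ 131. The particular solution to v_k − (v_{k-1} + v_{k+1})/2 = 1 is v_k = −k^2. Adding homogeneous solution A + B k and matching boundaries gives v_k = k (132 − k). Substituting k = 90: v_90 = 90 · 42 = 3780.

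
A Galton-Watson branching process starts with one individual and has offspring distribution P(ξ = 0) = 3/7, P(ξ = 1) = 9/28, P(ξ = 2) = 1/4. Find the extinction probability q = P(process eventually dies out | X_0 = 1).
q = 1

Mean offspring μ = 0·3/7 + 1·9/28 + 2·1/4 = 23/28 ≤ 1. For μ ≤ 1 with offspring not concentrated at 1, the Galton-Watson process goes extinct almost surely, so q = 1.
(Algebraic check: The pgf is f(s) = 3/7 + 9/28·s + 1/4·s². The extinction probability q is the smallest fixed point of f in [0, 1]. Setting s = f(s):
  1/4·s² + (9/28 − 1)·s + 3/7 = 0
  1/4·s² − (3/7 + 1/4)·s + 3/7 = 0
which factors as (s − 1)·(1/4·s − 3/7) = 0, giving roots s = 1 and s = (3/7)/(1/4) = 12/7. Since 12/7 ≥ 1, the smallest root in [0, 1] is s = 1.)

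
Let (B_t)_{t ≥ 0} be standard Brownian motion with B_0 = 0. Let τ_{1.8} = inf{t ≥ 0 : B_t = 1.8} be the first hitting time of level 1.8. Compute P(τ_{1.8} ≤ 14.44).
P(τ_{1.8} ≤ 14.44) = 2(1 − Φ(1.8/√14.44)) = 2(1 − Φ(0.4737)) ≈ 0.6357

By the reflection principle for standard BM, P(τ_b ≤ t) = 2 · P(B_t ≥ b). Since B_t ~ N(0, t), P(B_t ≥ 1.8) = 1 − Φ(1.8/√t) = 1 − Φ(1.8/√14.44) = 1 − Φ(0.4737) ≈ 0.31786. Doubling: P(τ_{1.8} ≤ 14.44) ≈ 2 · 0.31786 = 0.63572 ≈ 0.6357.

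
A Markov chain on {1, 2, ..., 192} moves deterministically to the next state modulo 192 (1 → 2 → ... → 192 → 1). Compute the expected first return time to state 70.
E[T_70 | X_0 = 70] = 192

The chain cycles deterministically, so starting at state 70 it returns in exactly 192 steps. Equivalently, the stationary distribution is uniform π_j = 1/192 for every state j, so by Kac's formula E[T_70] = 1/π_70 = 192.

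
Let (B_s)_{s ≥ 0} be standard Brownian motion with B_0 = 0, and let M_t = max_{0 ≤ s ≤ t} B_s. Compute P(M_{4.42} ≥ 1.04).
P(M_{4.42} ≥ 1.04) = 2·P(B_{4.42} ≥ 1.04) = 2(1 − Φ(1.04/√4.42)) ≈ 0.6208

By the reflection principle for Brownian motion, P(M_t ≥ a) = 2 · P(B_t ≥ a) for a ≥ 0. Since B_t ~ N(0, t), P(B_t ≥ 1.04) = 1 − Φ(1.04/√t) = 1 − Φ(1.04/√4.42) = 1 − Φ(0.4947). So
  P(M_{4.42} ≥ 1.04) = 2(1 − Φ(0.4947)) ≈ 0.6208.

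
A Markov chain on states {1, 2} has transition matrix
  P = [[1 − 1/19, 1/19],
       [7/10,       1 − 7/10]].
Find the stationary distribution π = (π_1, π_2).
π_1 = 133/143, π_2 = 10/143

Solve πP = π with π_1 + π_2 = 1. From πP = π: π_1 · (1 − 1/19) + π_2 · 7/10 = π_1 ⇒ π_2 · 7/10 = π_1 · 1/19 ⇒ π_2/π_1 = (1/19)/(7/10) = 10/133. Together with π_1 + π_2 = 1:
  π_1 = (7/10)/(1/19 + 7/10) = (7/10)/(143/190) = 133/143,
  π_2 = (1/19)/(1/19 + 7/10) = (1/19)/(143/190) = 10/143.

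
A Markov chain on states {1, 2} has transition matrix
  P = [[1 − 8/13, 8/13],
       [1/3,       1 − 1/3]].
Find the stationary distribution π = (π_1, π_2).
π_1 = 13/37, π_2 = 24/37

Solve πP = π with π_1 + π_2 = 1. From πP = π: π_1 · (1 − 8/13) + π_2 · 1/3 = π_1 ⇒ π_2 · 1/3 = π_1 · 8/13 ⇒ π_2/π_1 = (8/13)/(1/3) = 24/13. Together with π_1 + π_2 = 1:
  π_1 = (1/3)/(8/13 + 1/3) = (1/3)/(37/39) = 13/37,
  π_2 = (8/13)/(8/13 + 1/3) = (8/13)/(37/39) = 24/37.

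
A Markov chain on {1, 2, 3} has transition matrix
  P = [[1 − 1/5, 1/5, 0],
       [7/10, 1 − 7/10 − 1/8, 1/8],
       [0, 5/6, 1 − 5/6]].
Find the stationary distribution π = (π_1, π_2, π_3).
π = (70/93, 20/93, 1/31)

This is a birth-death chain on three states, which satisfies detailed balance: π_1 · P_{12} = π_2 · P_{21} and π_2 · P_{23} = π_3 · P_{32}.
From π_1 · 1/5 = π_2 · 7/10: π_2/π_1 = (1/5)/(7/10) = 2/7.
From π_2 · 1/8 = π_3 · 5/6: π_3/π_2 = (1/8)/(5/6) = 3/20.
Take π_1 proportional to 1; then unnormalized π = (1, 2/7, 3/70). Normalize by dividing by the sum 93/70:
  π = (70/93, 20/93, 1/31).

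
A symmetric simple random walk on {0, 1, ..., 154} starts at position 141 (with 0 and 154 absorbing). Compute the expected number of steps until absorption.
E[τ | X_0 = 141] = 1833

Let v_k = E[τ | X_0 = k]. Boundary: v_0 = v_154 = 0. Recurrence: v_k = 1 + (v_{k-1} + v_{k+1})/2 for 1 ≤ k ≤ 153. The particular solution to v_k − (v_{k-1} + v_{k+1})/2 = 1 is v_k = −k^2. Adding homogeneous solution A + B k and matching boundaries gives v_k = k (154 − k). Substituting k = 141: v_141 = 141 · 13 = 1833.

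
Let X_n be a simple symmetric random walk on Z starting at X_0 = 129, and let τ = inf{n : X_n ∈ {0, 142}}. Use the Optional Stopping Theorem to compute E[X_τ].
E[X_τ] = 129

X_n is a martingale and τ is a bounded-mean stopping time (indeed τ is finite a.s. with bounded expectation since the walk is in a bounded region). By the OST, E[X_τ] = E[X_0] = 129. Equivalently: E[X_τ] = 142 · P(hit 142 first) + 0 · P(hit 0 first) = 142 · (129/142) = 129.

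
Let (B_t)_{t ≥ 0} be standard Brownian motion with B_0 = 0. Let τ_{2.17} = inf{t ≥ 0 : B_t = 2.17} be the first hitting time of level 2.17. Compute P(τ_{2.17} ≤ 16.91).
P(τ_{2.17} ≤ 16.91) = 2(1 − Φ(2.17/√16.91)) = 2(1 − Φ(0.5277)) ≈ 0.5977

By the reflection principle for standard BM, P(τ_b ≤ t) = 2 · P(B_t ≥ b). Since B_t ~ N(0, t), P(B_t ≥ 2.17) = 1 − Φ(2.17/√t) = 1 − Φ(2.17/√16.91) = 1 − Φ(0.5277) ≈ 0.29885. Doubling: P(τ_{2.17} ≤ 16.91) ≈ 2 · 0.29885 = 0.59770 ≈ 0.5977.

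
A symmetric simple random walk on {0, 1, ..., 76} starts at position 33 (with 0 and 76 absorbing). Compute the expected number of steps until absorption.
E[τ | X_0 = 33] = 1419

Let v_k = E[τ | X_0 = k]. Boundary: v_0 = v_76 = 0. Recurrence: v_k = 1 + (v_{k-1} + v_{k+1})/2 for 1 ≤ k ≤ 75. The particular solution to v_k − (v_{k-1} + v_{k+1})/2 = 1 is v_k = −k^2. Adding homogeneous solution A + B k and matching boundaries gives v_k = k (76 − k). Substituting k = 33: v_33 = 33 · 43 = 1419.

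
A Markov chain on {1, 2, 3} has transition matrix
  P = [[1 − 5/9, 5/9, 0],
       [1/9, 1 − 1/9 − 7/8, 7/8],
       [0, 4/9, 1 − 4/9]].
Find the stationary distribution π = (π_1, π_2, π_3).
π = (32/507, 160/507, 105/169)

This is a birth-death chain on three states, which satisfies detailed balance: π_1 · P_{12} = π_2 · P_{21} and π_2 · P_{23} = π_3 · P_{32}.
From π_1 · 5/9 = π_2 · 1/9: π_2/π_1 = (5/9)/(1/9) = 5.
From π_2 · 7/8 = π_3 · 4/9: π_3/π_2 = (7/8)/(4/9) = 63/32.
Take π_1 proportional to 1; then unnormalized π = (1, 5, 315/32). Normalize by dividing by the sum 507/32:
  π = (32/507, 160/507, 105/169).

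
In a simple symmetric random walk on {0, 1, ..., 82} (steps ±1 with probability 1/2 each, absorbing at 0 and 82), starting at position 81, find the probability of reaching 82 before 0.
P(hit 82 before 0) = 81/82

Let u_k = P(hit 82 before 0 | start at k). Then u_0 = 0, u_82 = 1, and u_k = u_{k-1}/2 + u_{k+1}/2 for 1 ≤ k ≤ 81. This harmonic recurrence is solved by u_k = k/82, giving u_81 = 81/82.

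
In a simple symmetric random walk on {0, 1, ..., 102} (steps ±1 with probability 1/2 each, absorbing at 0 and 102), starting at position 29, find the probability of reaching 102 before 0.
P(hit 102 before 0) = 29/102

Let u_k = P(hit 102 before 0 | start at k). Then u_0 = 0, u_102 = 1, and u_k = u_{k-1}/2 + u_{k+1}/2 for 1 ≤ k ≤ 101. This harmonic recurrence is solved by u_k = k/102, giving u_29 = 29/102.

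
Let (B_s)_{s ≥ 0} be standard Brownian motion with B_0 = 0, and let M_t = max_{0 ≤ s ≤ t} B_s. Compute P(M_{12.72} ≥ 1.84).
P(M_{12.72} ≥ 1.84) = 2·P(B_{12.72} ≥ 1.84) = 2(1 − Φ(1.84/√12.72)) ≈ 0.6059

By the reflection principle for Brownian motion, P(M_t ≥ a) = 2 · P(B_t ≥ a) for a ≥ 0. Since B_t ~ N(0, t), P(B_t ≥ 1.84) = 1 − Φ(1.84/√t) = 1 − Φ(1.84/√12.72) = 1 − Φ(0.5159). So
  P(M_{12.72} ≥ 1.84) = 2(1 − Φ(0.5159)) ≈ 0.6059.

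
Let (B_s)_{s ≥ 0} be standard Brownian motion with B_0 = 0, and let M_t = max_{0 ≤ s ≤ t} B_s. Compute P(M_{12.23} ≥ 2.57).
P(M_{12.23} ≥ 2.57) = 2·P(B_{12.23} ≥ 2.57) = 2(1 − Φ(2.57/√12.23)) ≈ 0.4624

By the reflection principle for Brownian motion, P(M_t ≥ a) = 2 · P(B_t ≥ a) for a ≥ 0. Since B_t ~ N(0, t), P(B_t ≥ 2.57) = 1 − Φ(2.57/√t) = 1 − Φ(2.57/√12.23) = 1 − Φ(0.7349). So
  P(M_{12.23} ≥ 2.57) = 2(1 − Φ(0.7349)) ≈ 0.4624.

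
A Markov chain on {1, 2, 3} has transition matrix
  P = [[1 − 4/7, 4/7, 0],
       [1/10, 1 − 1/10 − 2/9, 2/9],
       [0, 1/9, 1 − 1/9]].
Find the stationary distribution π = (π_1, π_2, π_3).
π = (7/127, 40/127, 80/127)

This is a birth-death chain on three states, which satisfies detailed balance: π_1 · P_{12} = π_2 · P_{21} and π_2 · P_{23} = π_3 · P_{32}.
From π_1 · 4/7 = π_2 · 1/10: π_2/π_1 = (4/7)/(1/10) = 40/7.
From π_2 · 2/9 = π_3 · 1/9: π_3/π_2 = (2/9)/(1/9) = 2.
Take π_1 proportional to 1; then unnormalized π = (1, 40/7, 80/7). Normalize by dividing by the sum 127/7:
  π = (7/127, 40/127, 80/127).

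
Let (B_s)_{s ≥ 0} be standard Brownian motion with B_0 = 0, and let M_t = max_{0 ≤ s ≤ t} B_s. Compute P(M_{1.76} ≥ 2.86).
P(M_{1.76} ≥ 2.86) = 2·P(B_{1.76} ≥ 2.86) = 2(1 − Φ(2.86/√1.76)) ≈ 0.0311

By the reflection principle for Brownian motion, P(M_t ≥ a) = 2 · P(B_t ≥ a) for a ≥ 0. Since B_t ~ N(0, t), P(B_t ≥ 2.86) = 1 − Φ(2.86/√t) = 1 − Φ(2.86/√1.76) = 1 − Φ(2.1558). So
  P(M_{1.76} ≥ 2.86) = 2(1 − Φ(2.1558)) ≈ 0.0311.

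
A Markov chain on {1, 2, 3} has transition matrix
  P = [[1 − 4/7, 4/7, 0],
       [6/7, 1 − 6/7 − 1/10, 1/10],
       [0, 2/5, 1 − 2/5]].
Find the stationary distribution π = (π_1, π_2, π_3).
π = (6/11, 4/11, 1/11)

This is a birth-death chain on three states, which satisfies detailed balance: π_1 · P_{12} = π_2 · P_{21} and π_2 · P_{23} = π_3 · P_{32}.
From π_1 · 4/7 = π_2 · 6/7: π_2/π_1 = (4/7)/(6/7) = 2/3.
From π_2 · 1/10 = π_3 · 2/5: π_3/π_2 = (1/10)/(2/5) = 1/4.
Take π_1 proportional to 1; then unnormalized π = (1, 2/3, 1/6). Normalize by dividing by the sum 11/6:
  π = (6/11, 4/11, 1/11).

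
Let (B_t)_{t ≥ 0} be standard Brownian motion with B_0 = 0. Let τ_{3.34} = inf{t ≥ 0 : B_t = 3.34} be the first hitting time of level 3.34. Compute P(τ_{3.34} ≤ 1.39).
P(τ_{3.34} ≤ 1.39) = 2(1 − Φ(3.34/√1.39)) = 2(1 − Φ(2.8330)) ≈ 0.0046

By the reflection principle for standard BM, P(τ_b ≤ t) = 2 · P(B_t ≥ b). Since B_t ~ N(0, t), P(B_t ≥ 3.34) = 1 − Φ(3.34/√t) = 1 − Φ(3.34/√1.39) = 1 − Φ(2.8330) ≈ 0.00231. Doubling: P(τ_{3.34} ≤ 1.39) ≈ 2 · 0.00231 = 0.00462 ≈ 0.0046.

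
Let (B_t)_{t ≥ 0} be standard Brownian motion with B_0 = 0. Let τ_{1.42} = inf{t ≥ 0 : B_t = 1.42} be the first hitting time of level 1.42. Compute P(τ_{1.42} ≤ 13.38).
P(τ_{1.42} ≤ 13.38) = 2(1 − Φ(1.42/√13.38)) = 2(1 − Φ(0.3882)) ≈ 0.6979

By the reflection principle for standard BM, P(τ_b ≤ t) = 2 · P(B_t ≥ b). Since B_t ~ N(0, t), P(B_t ≥ 1.42) = 1 − Φ(1.42/√t) = 1 − Φ(1.42/√13.38) = 1 − Φ(0.3882) ≈ 0.34893. Doubling: P(τ_{1.42} ≤ 13.38) ≈ 2 · 0.34893 = 0.69786 ≈ 0.6979.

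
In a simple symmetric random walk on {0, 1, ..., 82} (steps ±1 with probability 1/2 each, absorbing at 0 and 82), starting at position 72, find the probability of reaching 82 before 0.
P(hit 82 before 0) = 72/82 = 36/41

Let u_k = P(hit 82 before 0 | start at k). Then u_0 = 0, u_82 = 1, and u_k = u_{k-1}/2 + u_{k+1}/2 for 1 ≤ k ≤ 81. This harmonic recurrence is solved by u_k = k/82, giving u_72 = 72/82 = 36/41.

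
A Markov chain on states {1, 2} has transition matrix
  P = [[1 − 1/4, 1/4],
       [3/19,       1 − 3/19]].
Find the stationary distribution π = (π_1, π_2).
π_1 = 12/31, π_2 = 19/31

Solve πP = π with π_1 + π_2 = 1. From πP = π: π_1 · (1 − 1/4) + π_2 · 3/19 = π_1 ⇒ π_2 · 3/19 = π_1 · 1/4 ⇒ π_2/π_1 = (1/4)/(3/19) = 19/12. Together with π_1 + π_2 = 1:
  π_1 = (3/19)/(1/4 + 3/19) = (3/19)/(31/76) = 12/31,
  π_2 = (1/4)/(1/4 + 3/19) = (1/4)/(31/76) = 19/31.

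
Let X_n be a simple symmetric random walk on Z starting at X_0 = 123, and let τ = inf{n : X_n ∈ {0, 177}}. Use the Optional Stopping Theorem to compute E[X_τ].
E[X_τ] = 123

X_n is a martingale and τ is a bounded-mean stopping time (indeed τ is finite a.s. with bounded expectation since the walk is in a bounded region). By the OST, E[X_τ] = E[X_0] = 123. Equivalently: E[X_τ] = 177 · P(hit 177 first) + 0 · P(hit 0 first) = 177 · (123/177) = 123.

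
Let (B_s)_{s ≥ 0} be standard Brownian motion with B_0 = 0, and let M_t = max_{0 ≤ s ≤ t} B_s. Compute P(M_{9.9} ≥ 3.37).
P(M_{9.9} ≥ 3.37) = 2·P(B_{9.9} ≥ 3.37) = 2(1 − Φ(3.37/√9.9)) ≈ 0.2841

By the reflection principle for Brownian motion, P(M_t ≥ a) = 2 · P(B_t ≥ a) for a ≥ 0. Since B_t ~ N(0, t), P(B_t ≥ 3.37) = 1 − Φ(3.37/√t) = 1 − Φ(3.37/√9.9) = 1 − Φ(1.0711). So
  P(M_{9.9} ≥ 3.37) = 2(1 − Φ(1.0711)) ≈ 0.2841.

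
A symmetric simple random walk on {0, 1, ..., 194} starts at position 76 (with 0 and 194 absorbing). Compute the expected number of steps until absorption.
E[τ | X_0 = 76] = 8968

Let v_k = E[τ | X_0 = k]. Boundary: v_0 = v_194 = 0. Recurrence: v_k = 1 + (v_{k-1} + v_{k+1})/2 for 1 ≤ k ≤ 193. The particular solution to v_k − (v_{k-1} + v_{k+1})/2 = 1 is v_k = −k^2. Adding homogeneous solution A + B k and matching boundaries gives v_k = k (194 − k). Substituting k = 76: v_76 = 76 · 118 = 8968.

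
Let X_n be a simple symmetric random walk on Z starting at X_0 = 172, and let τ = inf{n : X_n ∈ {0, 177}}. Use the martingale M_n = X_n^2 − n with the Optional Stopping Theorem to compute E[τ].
E[τ] = 860

M_n = X_n^2 − n is a martingale (since E[X_{n+1}^2 | F_n] = X_n^2 + 1). By OST (τ has finite mean in a bounded region), E[M_τ] = E[M_0] = X_0^2 − 0 = 172^2 = 29584. Also E[M_τ] = E[X_τ^2] − E[τ]. The walk exits at 0 or 177, with P(hit 177 first) = 172/177, so E[X_τ^2] = 177^2 · 172/177 + 0 = 30444. Thus E[τ] = E[X_τ^2] − E[M_τ] = 30444 − 29584 = 860 = 172(177 − 172) = 860.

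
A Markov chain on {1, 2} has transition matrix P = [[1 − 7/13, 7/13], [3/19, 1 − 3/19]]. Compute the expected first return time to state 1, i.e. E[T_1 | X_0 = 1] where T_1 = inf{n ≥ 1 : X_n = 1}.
E[T_1 | X_0 = 1] = 1/π_1 = 172/39

For an irreducible recurrent Markov chain with stationary distribution π, E[T_i | X_0 = i] = 1/π_i (Kac's formula). Here π_1 = (3/19)/(7/13 + 3/19) = (3/19)/(172/247) = 39/172, so E[T_1 | X_0 = 1] = 1/π_1 = (7/13 + 3/19)/(3/19) = (172/247)/(3/19) = 172/39.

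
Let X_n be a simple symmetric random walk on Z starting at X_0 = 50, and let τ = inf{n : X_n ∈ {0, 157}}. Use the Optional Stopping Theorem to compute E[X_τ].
E[X_τ] = 50

X_n is a martingale and τ is a bounded-mean stopping time (indeed τ is finite a.s. with bounded expectation since the walk is in a bounded region). By the OST, E[X_τ] = E[X_0] = 50. Equivalently: E[X_τ] = 157 · P(hit 157 first) + 0 · P(hit 0 first) = 157 · (50/157) = 50.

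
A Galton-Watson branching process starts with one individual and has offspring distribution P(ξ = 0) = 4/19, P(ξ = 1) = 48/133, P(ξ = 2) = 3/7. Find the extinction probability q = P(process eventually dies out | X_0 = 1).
q = 28/57

The pgf is f(s) = 4/19 + 48/133·s + 3/7·s². The extinction probability q is the smallest fixed point of f in [0, 1]. Setting s = f(s):
  3/7·s² + (48/133 − 1)·s + 4/19 = 0
  3/7·s² − (4/19 + 3/7)·s + 4/19 = 0
which factors as (s − 1)·(3/7·s − 4/19) = 0, giving roots s = 1 and s = (4/19)/(3/7) = 28/57.
Mean offspring μ = 48/133 + 2·3/7 = 162/133 > 1 (supercritical), so q < 1. The extinction probability is the smaller root: q = (4/19)/(3/7) = 28/57.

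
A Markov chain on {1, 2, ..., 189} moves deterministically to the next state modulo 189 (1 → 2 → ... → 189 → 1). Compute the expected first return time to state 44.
E[T_44 | X_0 = 44] = 189

The chain cycles deterministically, so starting at state 44 it returns in exactly 189 steps. Equivalently, the stationary distribution is uniform π_j = 1/189 for every state j, so by Kac's formula E[T_44] = 1/π_44 = 189.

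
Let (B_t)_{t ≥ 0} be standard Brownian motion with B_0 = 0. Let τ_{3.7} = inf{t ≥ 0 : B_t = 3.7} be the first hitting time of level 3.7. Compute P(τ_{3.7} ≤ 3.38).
P(τ_{3.7} ≤ 3.38) = 2(1 − Φ(3.7/√3.38)) = 2(1 − Φ(2.0125)) ≈ 0.0442

By the reflection principle for standard BM, P(τ_b ≤ t) = 2 · P(B_t ≥ b). Since B_t ~ N(0, t), P(B_t ≥ 3.7) = 1 − Φ(3.7/√t) = 1 − Φ(3.7/√3.38) = 1 − Φ(2.0125) ≈ 0.02208. Doubling: P(τ_{3.7} ≤ 3.38) ≈ 2 · 0.02208 = 0.04416 ≈ 0.0442.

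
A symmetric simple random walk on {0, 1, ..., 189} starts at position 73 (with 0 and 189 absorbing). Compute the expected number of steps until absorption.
E[τ | X_0 = 73] = 8468

Let v_k = E[τ | X_0 = k]. Boundary: v_0 = v_189 = 0. Recurrence: v_k = 1 + (v_{k-1} + v_{k+1})/2 for 1 ≤ k ≤ 188. The particular solution to v_k − (v_{k-1} + v_{k+1})/2 = 1 is v_k = −k^2. Adding homogeneous solution A + B k and matching boundaries gives v_k = k (189 − k). Substituting k = 73: v_73 = 73 · 116 = 8468.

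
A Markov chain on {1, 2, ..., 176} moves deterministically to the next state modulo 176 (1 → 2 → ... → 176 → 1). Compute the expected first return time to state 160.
E[T_160 | X_0 = 160] = 176

The chain cycles deterministically, so starting at state 160 it returns in exactly 176 steps. Equivalently, the stationary distribution is uniform π_j = 1/176 for every state j, so by Kac's formula E[T_160] = 1/π_160 = 176.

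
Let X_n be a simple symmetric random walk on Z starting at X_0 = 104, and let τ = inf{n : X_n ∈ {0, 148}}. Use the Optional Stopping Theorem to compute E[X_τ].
E[X_τ] = 104

X_n is a martingale and τ is a bounded-mean stopping time (indeed τ is finite a.s. with bounded expectation since the walk is in a bounded region). By the OST, E[X_τ] = E[X_0] = 104. Equivalently: E[X_τ] = 148 · P(hit 148 first) + 0 · P(hit 0 first) = 148 · (104/148) = 104.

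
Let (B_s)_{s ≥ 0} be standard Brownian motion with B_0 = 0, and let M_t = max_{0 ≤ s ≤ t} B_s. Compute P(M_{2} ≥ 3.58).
P(M_{2} ≥ 3.58) = 2·P(B_{2} ≥ 3.58) = 2(1 − Φ(3.58/√2)) ≈ 0.0114

By the reflection principle for Brownian motion, P(M_t ≥ a) = 2 · P(B_t ≥ a) for a ≥ 0. Since B_t ~ N(0, t), P(B_t ≥ 3.58) = 1 − Φ(3.58/√t) = 1 − Φ(3.58/√2) = 1 − Φ(2.5314). So
  P(M_{2} ≥ 3.58) = 2(1 − Φ(2.5314)) ≈ 0.0114.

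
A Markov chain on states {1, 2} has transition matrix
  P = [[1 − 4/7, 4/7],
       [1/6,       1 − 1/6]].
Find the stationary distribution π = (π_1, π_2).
π_1 = 7/31, π_2 = 24/31

Solve πP = π with π_1 + π_2 = 1. From πP = π: π_1 · (1 − 4/7) + π_2 · 1/6 = π_1 ⇒ π_2 · 1/6 = π_1 · 4/7 ⇒ π_2/π_1 = (4/7)/(1/6) = 24/7. Together with π_1 + π_2 = 1:
  π_1 = (1/6)/(4/7 + 1/6) = (1/6)/(31/42) = 7/31,
  π_2 = (4/7)/(4/7 + 1/6) = (4/7)/(31/42) = 24/31.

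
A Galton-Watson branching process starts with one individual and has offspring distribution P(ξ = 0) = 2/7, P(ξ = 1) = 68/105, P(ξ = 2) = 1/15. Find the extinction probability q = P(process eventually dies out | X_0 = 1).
q = 1

Mean offspring μ = 0·2/7 + 1·68/105 + 2·1/15 = 82/105 ≤ 1. For μ ≤ 1 with offspring not concentrated at 1, the Galton-Watson process goes extinct almost surely, so q = 1.
(Algebraic check: The pgf is f(s) = 2/7 + 68/105·s + 1/15·s². The extinction probability q is the smallest fixed point of f in [0, 1]. Setting s = f(s):
  1/15·s² + (68/105 − 1)·s + 2/7 = 0
  1/15·s² − (2/7 + 1/15)·s + 2/7 = 0
which factors as (s − 1)·(1/15·s − 2/7) = 0, giving roots s = 1 and s = (2/7)/(1/15) = 30/7. Since 30/7 ≥ 1, the smallest root in [0, 1] is s = 1.)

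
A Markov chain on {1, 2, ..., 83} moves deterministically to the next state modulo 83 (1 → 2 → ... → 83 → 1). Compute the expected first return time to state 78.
E[T_78 | X_0 = 78] = 83

The chain cycles deterministically, so starting at state 78 it returns in exactly 83 steps. Equivalently, the stationary distribution is uniform π_j = 1/83 for every state j, so by Kac's formula E[T_78] = 1/π_78 = 83.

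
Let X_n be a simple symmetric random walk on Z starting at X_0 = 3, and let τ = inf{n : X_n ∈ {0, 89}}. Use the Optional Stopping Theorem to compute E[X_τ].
E[X_τ] = 3

X_n is a martingale and τ is a bounded-mean stopping time (indeed τ is finite a.s. with bounded expectation since the walk is in a bounded region). By the OST, E[X_τ] = E[X_0] = 3. Equivalently: E[X_τ] = 89 · P(hit 89 first) + 0 · P(hit 0 first) = 89 · (3/89) = 3.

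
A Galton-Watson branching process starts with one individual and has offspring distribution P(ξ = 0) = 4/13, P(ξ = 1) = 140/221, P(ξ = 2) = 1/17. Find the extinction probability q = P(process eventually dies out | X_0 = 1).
q = 1

Mean offspring μ = 0·4/13 + 1·140/221 + 2·1/17 = 166/221 ≤ 1. For μ ≤ 1 with offspring not concentrated at 1, the Galton-Watson process goes extinct almost surely, so q = 1.
(Algebraic check: The pgf is f(s) = 4/13 + 140/221·s + 1/17·s². The extinction probability q is the smallest fixed point of f in [0, 1]. Setting s = f(s):
  1/17·s² + (140/221 − 1)·s + 4/13 = 0
  1/17·s² − (4/13 + 1/17)·s + 4/13 = 0
which factors as (s − 1)·(1/17·s − 4/13) = 0, giving roots s = 1 and s = (4/13)/(1/17) = 68/13. Since 68/13 ≥ 1, the smallest root in [0, 1] is s = 1.)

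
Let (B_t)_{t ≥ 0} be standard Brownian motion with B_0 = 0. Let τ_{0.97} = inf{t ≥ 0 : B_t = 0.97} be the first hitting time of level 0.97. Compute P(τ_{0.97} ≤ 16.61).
P(τ_{0.97} ≤ 16.61) = 2(1 − Φ(0.97/√16.61)) = 2(1 − Φ(0.2380)) ≈ 0.8119

By the reflection principle for standard BM, P(τ_b ≤ t) = 2 · P(B_t ≥ b). Since B_t ~ N(0, t), P(B_t ≥ 0.97) = 1 − Φ(0.97/√t) = 1 − Φ(0.97/√16.61) = 1 − Φ(0.2380) ≈ 0.40594. Doubling: P(τ_{0.97} ≤ 16.61) ≈ 2 · 0.40594 = 0.81188 ≈ 0.8119.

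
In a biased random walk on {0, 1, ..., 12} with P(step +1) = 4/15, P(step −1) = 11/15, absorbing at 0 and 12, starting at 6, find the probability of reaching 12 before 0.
P(hit 12 before 0) = (1 − (11/4)^6) / (1 − (11/4)^12) = 4096/1775657

Let u_k denote P(reach 12 before 0 | start at k). Boundary: u_0 = 0, u_12 = 1. Recurrence: u_k = 4/15·u_{k+1} + 11/15·u_{k-1} for 1 ≤ k ≤ 11. Try u_k = A + B·r^k with r = q/p = (11/15)/(4/15) = 11/4. Substitution satisfies the recurrence; boundary conditions give:
  u_k = (1 − r^k) / (1 − r^N) = (1 − (11/4)^6) / (1 − (11/4)^12) = 4096/1775657.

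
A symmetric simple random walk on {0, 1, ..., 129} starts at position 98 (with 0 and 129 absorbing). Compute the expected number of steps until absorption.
E[τ | X_0 = 98] = 3038

Let v_k = E[τ | X_0 = k]. Boundary: v_0 = v_129 = 0. Recurrence: v_k = 1 + (v_{k-1} + v_{k+1})/2 for 1 ≤ k ≤ 128. The particular solution to v_k − (v_{k-1} + v_{k+1})/2 = 1 is v_k = −k^2. Adding homogeneous solution A + B k and matching boundaries gives v_k = k (129 − k). Substituting k = 98: v_98 = 98 · 31 = 3038.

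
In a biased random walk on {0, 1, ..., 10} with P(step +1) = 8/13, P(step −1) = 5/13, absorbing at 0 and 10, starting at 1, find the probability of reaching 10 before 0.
P(hit 10 before 0) = (1 − (5/8)^1) / (1 − (5/8)^10) = 134217728/354658733

Let u_k denote P(reach 10 before 0 | start at k). Boundary: u_0 = 0, u_10 = 1. Recurrence: u_k = 8/13·u_{k+1} + 5/13·u_{k-1} for 1 ≤ k ≤ 9. Try u_k = A + B·r^k with r = q/p = (5/13)/(8/13) = 5/8. Substitution satisfies the recurrence; boundary conditions give:
  u_k = (1 − r^k) / (1 − r^N) = (1 − (5/8)^1) / (1 − (5/8)^10) = 134217728/354658733.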